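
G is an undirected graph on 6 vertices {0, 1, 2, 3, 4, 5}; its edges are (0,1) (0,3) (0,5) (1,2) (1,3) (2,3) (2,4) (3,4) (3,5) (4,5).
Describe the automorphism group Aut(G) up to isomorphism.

Vertex 3 is the unique vertex of degree 5; the remaining 5 vertices each have degree 3 and induce a cycle, so G is the wheel on 6 vertices with hub 3. Every automorphism fixes the hub and acts on the rim 5-cycle, so Aut(G) ≅ Aut(C_5) = D_5 of order 10.

D_5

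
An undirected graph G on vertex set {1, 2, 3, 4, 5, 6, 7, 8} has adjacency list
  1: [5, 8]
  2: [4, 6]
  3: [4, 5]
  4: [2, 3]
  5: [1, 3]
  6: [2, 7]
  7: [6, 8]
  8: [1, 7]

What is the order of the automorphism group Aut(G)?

Every vertex has degree 2 and the graph is connected, so G is the 8-cycle C_8. The automorphisms of the 8-cycle are exactly the symmetries of a regular 8-gon: the dihedral group D_8, |D_8| = 16.

16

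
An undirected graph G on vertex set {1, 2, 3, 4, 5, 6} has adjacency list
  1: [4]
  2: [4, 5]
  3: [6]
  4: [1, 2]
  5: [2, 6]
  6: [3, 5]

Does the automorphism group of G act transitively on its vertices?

Automorphisms preserve degree, but G has vertices of degree 1 and vertices of degree 2; no automorphism maps one to the other, so G is not vertex-transitive.

No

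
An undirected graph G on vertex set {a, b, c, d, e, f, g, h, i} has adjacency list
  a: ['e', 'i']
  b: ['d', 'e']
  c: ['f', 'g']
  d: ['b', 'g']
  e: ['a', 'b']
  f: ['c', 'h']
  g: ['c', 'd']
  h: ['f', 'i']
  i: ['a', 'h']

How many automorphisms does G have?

18

Every vertex has degree 2 and the graph is connected, so G is the 9-cycle C_9. C_9 has 9 rotations and 9 reflections, so Aut(C_9) ≅ D_9 of order 18.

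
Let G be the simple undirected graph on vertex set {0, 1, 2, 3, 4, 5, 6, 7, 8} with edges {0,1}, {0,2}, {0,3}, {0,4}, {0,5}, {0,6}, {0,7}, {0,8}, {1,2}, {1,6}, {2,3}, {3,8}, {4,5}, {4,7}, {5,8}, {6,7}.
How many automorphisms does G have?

Vertex 0 is the unique vertex of degree 8; the remaining 8 vertices each have degree 3 and induce a cycle, so G is the wheel on 9 vertices with hub 0. Every automorphism fixes the hub and acts on the rim 8-cycle, so Aut(G) ≅ Aut(C_8) = D_8 of order 16.

16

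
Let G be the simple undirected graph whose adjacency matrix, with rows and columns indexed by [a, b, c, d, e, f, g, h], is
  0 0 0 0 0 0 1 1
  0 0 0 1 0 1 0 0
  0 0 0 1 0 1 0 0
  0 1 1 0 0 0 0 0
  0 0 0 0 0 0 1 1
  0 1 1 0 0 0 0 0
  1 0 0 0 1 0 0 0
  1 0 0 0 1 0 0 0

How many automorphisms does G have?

G has two connected components, {a, e, g, h} and {b, c, d, f}; each is 2-regular, so G = C_4 ⊔ C_4. With two isomorphic components, Aut(G) = Aut(C_4) ≀ S_2 = (D_4 × D_4) ⋊ Z_2: permute each cycle by D_4, then optionally swap the two cycles. Order 2·(2·4)² = 128.

128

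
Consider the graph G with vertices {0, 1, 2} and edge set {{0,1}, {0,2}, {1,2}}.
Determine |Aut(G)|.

Every vertex has degree 2, so G is the complete graph K_3. Any permutation of the 3 vertices preserves K_3, so Aut(K_3) = S_3 of order 3! = 6.

6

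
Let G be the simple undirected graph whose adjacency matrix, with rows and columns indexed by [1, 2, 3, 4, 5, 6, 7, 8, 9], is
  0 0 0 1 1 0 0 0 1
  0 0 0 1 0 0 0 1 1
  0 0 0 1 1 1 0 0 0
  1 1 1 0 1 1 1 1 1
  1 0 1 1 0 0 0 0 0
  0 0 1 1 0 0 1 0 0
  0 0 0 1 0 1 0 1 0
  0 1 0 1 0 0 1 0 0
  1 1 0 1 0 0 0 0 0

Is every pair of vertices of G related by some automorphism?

Vertex 4 is the only vertex of degree 8, so every automorphism fixes it; G is not vertex-transitive.

No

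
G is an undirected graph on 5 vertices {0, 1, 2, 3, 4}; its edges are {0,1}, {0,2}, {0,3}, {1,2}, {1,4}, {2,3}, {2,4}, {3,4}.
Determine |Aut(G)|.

8

Vertex 2 is the unique vertex of degree 4; the remaining 4 vertices each have degree 3 and induce a cycle, so G is the wheel on 5 vertices with hub 2. With the hub fixed, the remaining symmetry is that of the rim cycle C_4, giving the dihedral group D_4.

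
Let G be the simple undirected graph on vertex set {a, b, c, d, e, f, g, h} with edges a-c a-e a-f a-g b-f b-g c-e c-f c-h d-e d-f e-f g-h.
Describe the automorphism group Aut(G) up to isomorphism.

1

The degree sequence is [4, 2, 4, 2, 4, 5, 3, 2]. Checking the degree-preserving permutations of the vertex set shows that none except the identity preserves every edge, so Aut(G) is trivial.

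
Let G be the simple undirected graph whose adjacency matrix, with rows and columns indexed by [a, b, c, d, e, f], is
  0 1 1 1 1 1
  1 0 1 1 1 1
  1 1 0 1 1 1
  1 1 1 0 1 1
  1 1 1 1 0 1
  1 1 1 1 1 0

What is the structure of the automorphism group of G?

S_6

All 6 vertices are pairwise adjacent: G = K_6. Any permutation of the 6 vertices preserves K_6, so Aut(K_6) = S_6 of order 6! = 720.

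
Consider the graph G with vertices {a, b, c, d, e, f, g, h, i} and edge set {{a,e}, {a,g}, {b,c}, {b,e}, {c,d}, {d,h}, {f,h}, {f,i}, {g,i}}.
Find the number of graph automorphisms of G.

18

G is 2-regular and connected on 9 vertices, i.e. the cycle C_9. C_9 has 9 rotations and 9 reflections, so Aut(C_9) ≅ D_9 of order 18.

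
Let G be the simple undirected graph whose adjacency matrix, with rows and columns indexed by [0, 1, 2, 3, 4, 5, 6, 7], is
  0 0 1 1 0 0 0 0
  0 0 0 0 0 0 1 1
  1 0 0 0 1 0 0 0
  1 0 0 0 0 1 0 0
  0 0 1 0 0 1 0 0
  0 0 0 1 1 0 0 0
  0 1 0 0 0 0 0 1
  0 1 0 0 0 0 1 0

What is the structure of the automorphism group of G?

D_3 × D_5

G has two connected components, {0, 2, 3, 4, 5} and {1, 6, 7}; each is 2-regular, so G = C_5 ⊔ C_3. No automorphism exchanges components of different sizes, hence Aut(G) is the direct product D_3 × D_5, order 60.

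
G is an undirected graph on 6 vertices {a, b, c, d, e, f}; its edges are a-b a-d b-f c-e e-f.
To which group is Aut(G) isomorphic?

The degree sequence is [2, 2, 1, 1, 2, 2]; the two degree-1 vertices c and d are the ends of a path, so G = P_6. A path has exactly one nontrivial symmetry — reversal — giving Aut(G) of order 2.

the cyclic group of order 2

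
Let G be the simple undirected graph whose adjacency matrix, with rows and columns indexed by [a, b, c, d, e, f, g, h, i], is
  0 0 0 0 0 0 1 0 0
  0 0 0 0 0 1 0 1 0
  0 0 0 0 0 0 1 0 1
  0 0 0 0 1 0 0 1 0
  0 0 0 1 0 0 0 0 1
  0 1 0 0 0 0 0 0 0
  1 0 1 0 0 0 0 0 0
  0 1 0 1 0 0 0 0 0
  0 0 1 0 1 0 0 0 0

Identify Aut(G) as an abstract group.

C_2

The degree sequence is [1, 2, 2, 2, 2, 1, 2, 2, 2]; the two degree-1 vertices a and f are the ends of a path, so G = P_9. A path has exactly one nontrivial symmetry — reversal — giving Aut(G) of order 2.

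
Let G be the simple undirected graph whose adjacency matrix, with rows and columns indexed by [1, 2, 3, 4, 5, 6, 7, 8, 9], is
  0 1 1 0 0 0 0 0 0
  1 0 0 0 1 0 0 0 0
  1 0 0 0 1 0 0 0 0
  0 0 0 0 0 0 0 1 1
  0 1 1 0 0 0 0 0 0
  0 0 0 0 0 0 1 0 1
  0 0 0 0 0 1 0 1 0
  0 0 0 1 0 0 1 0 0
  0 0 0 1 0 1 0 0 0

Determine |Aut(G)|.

80

G has two connected components, {4, 6, 7, 8, 9} and {1, 2, 3, 5}; each is 2-regular, so G = C_5 ⊔ C_4. The components are non-isomorphic (different sizes), so Aut(G) = Aut(C_5) × Aut(C_4) = D_5 × D_4 of order 10·8 = 80.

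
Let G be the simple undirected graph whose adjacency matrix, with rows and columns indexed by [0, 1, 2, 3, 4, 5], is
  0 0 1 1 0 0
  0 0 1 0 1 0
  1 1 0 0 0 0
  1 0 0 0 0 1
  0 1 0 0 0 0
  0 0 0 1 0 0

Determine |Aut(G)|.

2

The degree sequence is [2, 2, 2, 2, 1, 1]; the two degree-1 vertices 4 and 5 are the ends of a path, so G = P_6. The only nontrivial automorphism of a path is the end-to-end reflection, so Aut(G) ≅ Z_2.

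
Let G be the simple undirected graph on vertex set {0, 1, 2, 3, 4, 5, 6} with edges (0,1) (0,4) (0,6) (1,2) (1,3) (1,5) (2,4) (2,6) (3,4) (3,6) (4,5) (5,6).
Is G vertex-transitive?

Automorphisms preserve degree, but G has vertices of degree 3 and vertices of degree 4; no automorphism maps one to the other, so G is not vertex-transitive.

No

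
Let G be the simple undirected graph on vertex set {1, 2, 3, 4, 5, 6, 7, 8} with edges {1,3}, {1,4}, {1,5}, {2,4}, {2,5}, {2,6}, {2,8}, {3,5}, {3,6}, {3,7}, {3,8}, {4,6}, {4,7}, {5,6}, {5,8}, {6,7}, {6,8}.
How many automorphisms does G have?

Degrees alone do not determine every vertex (e.g. 1 and 7 both have degree 3), but their neighbour-degree multisets differ: N(1) has degrees [4, 5, 5] while N(7) has degrees [4, 5, 6]. Repeating this refinement separates all vertices, so the only automorphism is the identity.

1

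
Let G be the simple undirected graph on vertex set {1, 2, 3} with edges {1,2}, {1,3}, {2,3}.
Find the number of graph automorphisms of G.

6

Every vertex has degree 2, so G is the complete graph K_3. Any permutation of the 3 vertices preserves K_3, so Aut(K_3) = S_3 of order 3! = 6.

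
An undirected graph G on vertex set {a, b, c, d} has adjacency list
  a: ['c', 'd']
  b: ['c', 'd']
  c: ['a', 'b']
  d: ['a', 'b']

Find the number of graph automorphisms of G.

8

G is 2-regular and bipartite on 2^2 = 4 vertices with girth 4; it is the hypercube graph Q_2. The symmetry group of the 2-cube is the hyperoctahedral group B_2 = Z_2 ≀ S_2, of order 2^2·2! = 8.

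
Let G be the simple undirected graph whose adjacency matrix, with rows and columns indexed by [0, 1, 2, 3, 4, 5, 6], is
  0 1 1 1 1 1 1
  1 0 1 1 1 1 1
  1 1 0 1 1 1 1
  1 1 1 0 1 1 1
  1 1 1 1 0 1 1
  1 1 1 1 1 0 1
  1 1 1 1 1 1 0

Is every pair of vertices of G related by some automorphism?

Every vertex has degree 6, so G is the complete graph K_7. Any permutation of the 7 vertices preserves K_7, so Aut(K_7) = S_7 of order 7! = 5040. This group acts transitively on the 7 vertices.

Yes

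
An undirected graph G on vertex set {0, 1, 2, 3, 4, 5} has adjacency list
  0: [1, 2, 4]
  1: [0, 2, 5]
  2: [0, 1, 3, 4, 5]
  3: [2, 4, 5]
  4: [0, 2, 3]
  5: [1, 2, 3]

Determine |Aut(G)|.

Vertex 2 is the unique vertex of degree 5; the remaining 5 vertices each have degree 3 and induce a cycle, so G is the wheel on 6 vertices with hub 2. Every automorphism fixes the hub and acts on the rim 5-cycle, so Aut(G) ≅ Aut(C_5) = D_5 of order 10.

10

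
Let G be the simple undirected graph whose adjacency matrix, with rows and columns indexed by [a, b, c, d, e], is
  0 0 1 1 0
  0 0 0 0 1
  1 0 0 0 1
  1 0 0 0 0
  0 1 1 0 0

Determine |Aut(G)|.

The degree sequence is [2, 1, 2, 1, 2]; the two degree-1 vertices b and d are the ends of a path, so G = P_5. A path has exactly one nontrivial symmetry — reversal — giving Aut(G) of order 2.

2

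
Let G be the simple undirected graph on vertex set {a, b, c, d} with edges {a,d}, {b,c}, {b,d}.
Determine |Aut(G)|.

2

The degree sequence is [1, 2, 1, 2]; the two degree-1 vertices a and c are the ends of a path, so G = P_4. A path has exactly one nontrivial symmetry — reversal — giving Aut(G) of order 2.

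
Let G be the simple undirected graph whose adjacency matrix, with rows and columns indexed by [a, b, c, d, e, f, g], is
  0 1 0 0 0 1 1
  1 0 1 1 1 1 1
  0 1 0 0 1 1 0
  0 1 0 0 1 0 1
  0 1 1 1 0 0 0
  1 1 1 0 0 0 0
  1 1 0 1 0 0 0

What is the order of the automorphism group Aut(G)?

Vertex b is the unique vertex of degree 6; the remaining 6 vertices each have degree 3 and induce a cycle, so G is the wheel on 7 vertices with hub b. With the hub fixed, the remaining symmetry is that of the rim cycle C_6, giving the dihedral group D_6.

12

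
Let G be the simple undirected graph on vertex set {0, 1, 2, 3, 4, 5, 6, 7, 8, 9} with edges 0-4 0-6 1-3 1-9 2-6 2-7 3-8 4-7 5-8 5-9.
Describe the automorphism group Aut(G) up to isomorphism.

(D_5 × D_5) ⋊ Z_2

G has two connected components, {1, 3, 5, 8, 9} and {0, 2, 4, 6, 7}; each is 2-regular, so G = C_5 ⊔ C_5. Aut of a disjoint union of two copies of C_5 is the wreath product D_5 ≀ Z_2, of order 2·10² = 200.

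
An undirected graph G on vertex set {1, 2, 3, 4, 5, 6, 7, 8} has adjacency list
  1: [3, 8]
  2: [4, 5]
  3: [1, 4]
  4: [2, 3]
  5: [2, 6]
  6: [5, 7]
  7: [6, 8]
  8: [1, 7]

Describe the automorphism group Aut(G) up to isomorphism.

the dihedral group of order 16

G is 2-regular and connected on 8 vertices, i.e. the cycle C_8. C_8 has 8 rotations and 8 reflections, so Aut(C_8) ≅ D_8 of order 16.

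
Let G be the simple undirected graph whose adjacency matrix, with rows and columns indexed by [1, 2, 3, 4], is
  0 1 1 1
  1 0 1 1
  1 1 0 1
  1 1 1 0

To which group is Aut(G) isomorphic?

All 4 vertices are pairwise adjacent: G = K_4. Every bijection on the vertex set is an automorphism of K_4; hence Aut(K_4) ≅ S_4, order 24.

the symmetric group on 4 letters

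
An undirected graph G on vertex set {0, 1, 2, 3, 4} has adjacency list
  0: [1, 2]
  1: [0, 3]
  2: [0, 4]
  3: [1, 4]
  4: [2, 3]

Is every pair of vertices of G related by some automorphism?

Yes

G is 2-regular and connected on 5 vertices, i.e. the cycle C_5. C_5 has 5 rotations and 5 reflections, so Aut(C_5) ≅ D_5 of order 10. Under this action every vertex can be carried to every other, so G is vertex-transitive.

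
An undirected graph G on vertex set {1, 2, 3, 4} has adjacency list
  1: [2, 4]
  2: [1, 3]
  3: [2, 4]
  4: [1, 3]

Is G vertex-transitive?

Yes

Every vertex has degree 2 and the graph is connected, so G is the 4-cycle C_4. C_4 has 4 rotations and 4 reflections, so Aut(C_4) ≅ D_4 of order 8. Under this action every vertex can be carried to every other, so G is vertex-transitive.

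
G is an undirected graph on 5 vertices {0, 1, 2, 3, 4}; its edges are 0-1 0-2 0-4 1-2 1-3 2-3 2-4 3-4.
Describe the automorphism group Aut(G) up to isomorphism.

Vertex 2 is the unique vertex of degree 4; the remaining 4 vertices each have degree 3 and induce a cycle, so G is the wheel on 5 vertices with hub 2. Every automorphism fixes the hub and acts on the rim 4-cycle, so Aut(G) ≅ Aut(C_4) = D_4 of order 8.

the dihedral group of order 8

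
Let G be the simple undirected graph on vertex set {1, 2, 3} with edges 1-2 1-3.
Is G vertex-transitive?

No

Vertex 1 is the only vertex of degree 2, so every automorphism fixes it; G is not vertex-transitive.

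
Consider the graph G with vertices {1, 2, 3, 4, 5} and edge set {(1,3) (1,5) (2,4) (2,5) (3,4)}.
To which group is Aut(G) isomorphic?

D_5

Every vertex has degree 2 and the graph is connected, so G is the 5-cycle C_5. The automorphisms of the 5-cycle are exactly the symmetries of a regular 5-gon: the dihedral group D_5, |D_5| = 10.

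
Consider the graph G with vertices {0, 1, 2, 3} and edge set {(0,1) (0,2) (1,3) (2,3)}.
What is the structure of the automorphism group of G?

G is 2-regular and bipartite on 2^2 = 4 vertices with girth 4; it is the hypercube graph Q_2. The symmetry group of the 2-cube is the hyperoctahedral group B_2 = Z_2 ≀ S_2, of order 2^2·2! = 8.

D_4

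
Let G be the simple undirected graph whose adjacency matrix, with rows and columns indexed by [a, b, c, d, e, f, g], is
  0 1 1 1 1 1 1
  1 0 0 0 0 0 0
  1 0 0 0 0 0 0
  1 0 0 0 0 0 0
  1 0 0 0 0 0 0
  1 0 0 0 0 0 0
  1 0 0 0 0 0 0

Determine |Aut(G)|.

720

Vertex a has degree 6 and every other vertex has degree 1, so G is the star K_{1,6} with centre a. Any automorphism fixes the centre and permutes the 6 leaves freely, so Aut(G) ≅ S_6 of order 6! = 720.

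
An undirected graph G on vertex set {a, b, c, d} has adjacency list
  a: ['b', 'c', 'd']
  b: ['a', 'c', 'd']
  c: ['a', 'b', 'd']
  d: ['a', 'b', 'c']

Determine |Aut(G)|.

24

Every vertex has degree 3, so G is the complete graph K_4. Every bijection on the vertex set is an automorphism of K_4; hence Aut(K_4) ≅ S_4, order 24.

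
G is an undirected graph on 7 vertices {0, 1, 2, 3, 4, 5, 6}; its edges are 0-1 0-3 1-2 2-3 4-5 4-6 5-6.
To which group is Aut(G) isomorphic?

G has two connected components, {0, 1, 2, 3} and {4, 5, 6}; each is 2-regular, so G = C_4 ⊔ C_3. No automorphism exchanges components of different sizes, hence Aut(G) is the direct product D_3 × D_4, order 48.

D_3 × D_4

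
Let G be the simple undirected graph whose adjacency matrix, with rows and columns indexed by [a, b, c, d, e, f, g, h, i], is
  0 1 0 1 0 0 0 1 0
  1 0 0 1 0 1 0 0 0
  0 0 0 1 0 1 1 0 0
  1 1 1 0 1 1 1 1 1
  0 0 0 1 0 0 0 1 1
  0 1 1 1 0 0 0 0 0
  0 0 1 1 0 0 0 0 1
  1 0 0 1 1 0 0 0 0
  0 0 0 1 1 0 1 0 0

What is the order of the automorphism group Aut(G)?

Vertex d is the unique vertex of degree 8; the remaining 8 vertices each have degree 3 and induce a cycle, so G is the wheel on 9 vertices with hub d. Every automorphism fixes the hub and acts on the rim 8-cycle, so Aut(G) ≅ Aut(C_8) = D_8 of order 16.

16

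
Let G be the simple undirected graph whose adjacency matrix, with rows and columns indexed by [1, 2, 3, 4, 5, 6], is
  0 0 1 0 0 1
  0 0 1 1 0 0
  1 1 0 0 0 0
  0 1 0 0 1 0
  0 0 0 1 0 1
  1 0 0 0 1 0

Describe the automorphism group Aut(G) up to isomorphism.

Every vertex has degree 2 and the graph is connected, so G is the 6-cycle C_6. C_6 has 6 rotations and 6 reflections, so Aut(C_6) ≅ D_6 of order 12.

D_6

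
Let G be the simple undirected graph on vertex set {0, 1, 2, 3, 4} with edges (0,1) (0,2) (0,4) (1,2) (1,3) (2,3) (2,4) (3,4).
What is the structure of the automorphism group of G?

D_4

Vertex 2 is the unique vertex of degree 4; the remaining 4 vertices each have degree 3 and induce a cycle, so G is the wheel on 5 vertices with hub 2. With the hub fixed, the remaining symmetry is that of the rim cycle C_4, giving the dihedral group D_4.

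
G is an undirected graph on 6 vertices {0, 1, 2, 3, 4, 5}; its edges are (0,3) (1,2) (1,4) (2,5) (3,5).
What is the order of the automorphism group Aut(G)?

The degree sequence is [1, 2, 2, 2, 1, 2]; the two degree-1 vertices 0 and 4 are the ends of a path, so G = P_6. The only nontrivial automorphism of a path is the end-to-end reflection, so Aut(G) ≅ Z_2.

2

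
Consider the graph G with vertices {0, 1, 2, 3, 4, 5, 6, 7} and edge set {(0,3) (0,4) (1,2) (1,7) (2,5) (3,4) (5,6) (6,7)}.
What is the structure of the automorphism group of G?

D_3 × D_5

G has two connected components, {1, 2, 5, 6, 7} and {0, 3, 4}; each is 2-regular, so G = C_5 ⊔ C_3. The components are non-isomorphic (different sizes), so Aut(G) = Aut(C_3) × Aut(C_5) = D_3 × D_5 of order 6·10 = 60.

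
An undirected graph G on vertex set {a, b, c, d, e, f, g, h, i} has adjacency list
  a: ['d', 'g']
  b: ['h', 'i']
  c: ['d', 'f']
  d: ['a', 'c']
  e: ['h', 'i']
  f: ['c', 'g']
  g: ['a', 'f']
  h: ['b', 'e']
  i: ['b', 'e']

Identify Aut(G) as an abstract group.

G has two connected components, {a, c, d, f, g} and {b, e, h, i}; each is 2-regular, so G = C_5 ⊔ C_4. No automorphism exchanges components of different sizes, hence Aut(G) is the direct product D_5 × D_4, order 80.

D_5 × D_4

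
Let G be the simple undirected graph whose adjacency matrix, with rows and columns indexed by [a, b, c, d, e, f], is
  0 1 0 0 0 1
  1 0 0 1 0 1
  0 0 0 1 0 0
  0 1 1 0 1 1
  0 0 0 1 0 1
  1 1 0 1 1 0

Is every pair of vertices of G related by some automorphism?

No

Vertex b is the only vertex of degree 3, so every automorphism fixes it; G is not vertex-transitive.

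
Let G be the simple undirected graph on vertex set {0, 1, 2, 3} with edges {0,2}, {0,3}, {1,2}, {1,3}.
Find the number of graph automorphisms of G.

8

G is 2-regular and bipartite on 2^2 = 4 vertices with girth 4; it is the hypercube graph Q_2. The symmetry group of the 2-cube is the hyperoctahedral group B_2 = Z_2 ≀ S_2, of order 2^2·2! = 8.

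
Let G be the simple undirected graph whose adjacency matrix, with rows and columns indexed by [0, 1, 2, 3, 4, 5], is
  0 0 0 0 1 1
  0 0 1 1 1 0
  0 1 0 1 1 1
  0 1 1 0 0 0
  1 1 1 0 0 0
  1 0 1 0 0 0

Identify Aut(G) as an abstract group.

the trivial group

The degree sequence is [2, 3, 4, 2, 3, 2]. Checking the degree-preserving permutations of the vertex set shows that none except the identity preserves every edge, so Aut(G) is trivial.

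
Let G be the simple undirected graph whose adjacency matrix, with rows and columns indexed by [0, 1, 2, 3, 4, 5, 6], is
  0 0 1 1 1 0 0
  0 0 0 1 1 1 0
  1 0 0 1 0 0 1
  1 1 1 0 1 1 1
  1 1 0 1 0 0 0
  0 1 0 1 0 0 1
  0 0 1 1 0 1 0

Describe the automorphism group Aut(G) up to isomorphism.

Vertex 3 is the unique vertex of degree 6; the remaining 6 vertices each have degree 3 and induce a cycle, so G is the wheel on 7 vertices with hub 3. Every automorphism fixes the hub and acts on the rim 6-cycle, so Aut(G) ≅ Aut(C_6) = D_6 of order 12.

D_6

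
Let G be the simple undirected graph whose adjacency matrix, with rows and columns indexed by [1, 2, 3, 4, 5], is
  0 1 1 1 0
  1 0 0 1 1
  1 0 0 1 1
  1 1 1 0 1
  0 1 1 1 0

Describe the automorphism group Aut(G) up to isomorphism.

the dihedral group of order 8

Vertex 4 is the unique vertex of degree 4; the remaining 4 vertices each have degree 3 and induce a cycle, so G is the wheel on 5 vertices with hub 4. With the hub fixed, the remaining symmetry is that of the rim cycle C_4, giving the dihedral group D_4.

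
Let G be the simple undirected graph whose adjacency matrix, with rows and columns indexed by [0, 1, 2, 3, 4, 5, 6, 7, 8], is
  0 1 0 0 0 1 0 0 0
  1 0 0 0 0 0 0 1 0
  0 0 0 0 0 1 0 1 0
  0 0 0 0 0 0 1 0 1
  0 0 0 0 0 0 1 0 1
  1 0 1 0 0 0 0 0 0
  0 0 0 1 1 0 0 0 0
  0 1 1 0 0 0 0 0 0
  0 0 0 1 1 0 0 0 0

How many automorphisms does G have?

80

G has two connected components, {0, 1, 2, 5, 7} and {3, 4, 6, 8}; each is 2-regular, so G = C_5 ⊔ C_4. No automorphism exchanges components of different sizes, hence Aut(G) is the direct product D_5 × D_4, order 80.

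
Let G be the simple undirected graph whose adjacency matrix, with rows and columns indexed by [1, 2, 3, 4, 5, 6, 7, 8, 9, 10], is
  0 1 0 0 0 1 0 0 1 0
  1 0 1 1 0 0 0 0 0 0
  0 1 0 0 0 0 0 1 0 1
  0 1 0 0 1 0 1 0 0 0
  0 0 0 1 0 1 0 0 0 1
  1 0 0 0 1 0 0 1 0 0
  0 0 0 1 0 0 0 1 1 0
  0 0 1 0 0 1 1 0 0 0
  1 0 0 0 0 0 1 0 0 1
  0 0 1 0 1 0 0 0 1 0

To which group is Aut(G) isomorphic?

G is 3-regular on 10 vertices with no triangles and no 4-cycles (girth 5): this is the Petersen graph. It is a classical fact that the Petersen graph has automorphism group S_5 (order 120), arising from its description as the Kneser graph K(5,2).

S_5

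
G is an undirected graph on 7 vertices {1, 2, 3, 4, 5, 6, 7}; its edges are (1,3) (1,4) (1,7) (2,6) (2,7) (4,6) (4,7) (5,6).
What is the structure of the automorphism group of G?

The degree sequence is [3, 2, 1, 3, 1, 3, 3]. Checking the degree-preserving permutations of the vertex set shows that none except the identity preserves every edge, so Aut(G) is trivial.

1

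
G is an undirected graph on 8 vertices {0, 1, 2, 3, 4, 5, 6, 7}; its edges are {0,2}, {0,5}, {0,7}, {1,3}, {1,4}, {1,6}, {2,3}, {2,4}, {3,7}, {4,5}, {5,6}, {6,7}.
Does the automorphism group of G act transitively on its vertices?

Yes

G is 3-regular and bipartite on 2^3 = 8 vertices with girth 4; it is the hypercube graph Q_3. Aut(Q_3) consists of the signed permutations of the 3 coordinate axes: 3! permutations times 2^3 sign flips, so |Aut| = 2^3·3! = 48. This group acts transitively on the 8 vertices.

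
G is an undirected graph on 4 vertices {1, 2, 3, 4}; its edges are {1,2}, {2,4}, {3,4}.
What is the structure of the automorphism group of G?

The degree sequence is [1, 2, 1, 2]; the two degree-1 vertices 1 and 3 are the ends of a path, so G = P_4. A path has exactly one nontrivial symmetry — reversal — giving Aut(G) of order 2.

C_2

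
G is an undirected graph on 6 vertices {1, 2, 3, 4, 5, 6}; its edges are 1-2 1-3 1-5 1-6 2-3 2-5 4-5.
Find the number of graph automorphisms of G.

Degrees alone do not determine every vertex (e.g. 2 and 5 both have degree 3), but their neighbour-degree multisets differ: N(2) has degrees [2, 3, 4] while N(5) has degrees [1, 3, 4]. Repeating this refinement separates all vertices, so the only automorphism is the identity.

1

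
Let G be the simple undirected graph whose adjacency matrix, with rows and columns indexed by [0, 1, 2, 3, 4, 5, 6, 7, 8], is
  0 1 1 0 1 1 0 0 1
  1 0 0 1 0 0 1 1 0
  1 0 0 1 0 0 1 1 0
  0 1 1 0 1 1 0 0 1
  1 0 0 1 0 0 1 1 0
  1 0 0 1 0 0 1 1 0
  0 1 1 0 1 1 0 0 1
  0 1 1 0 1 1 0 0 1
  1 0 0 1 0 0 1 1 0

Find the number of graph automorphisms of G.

2880

The vertices split by degree into {0, 3, 6, 7} (degree 5) and {1, 2, 4, 5, 8} (degree 4); every edge runs between the two parts, so G is the complete bipartite graph K_{4,5}. The parts have unequal sizes, so no automorphism swaps them; each part is permuted independently, giving S_5 × S_4 of order 5!·4! = 2880.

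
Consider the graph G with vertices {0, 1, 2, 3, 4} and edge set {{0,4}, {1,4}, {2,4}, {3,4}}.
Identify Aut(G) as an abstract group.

Vertex 4 has degree 4 and every other vertex has degree 1, so G is the star K_{1,4} with centre 4. Any automorphism fixes the centre and permutes the 4 leaves freely, so Aut(G) ≅ S_4 of order 4! = 24.

the symmetric group on 4 letters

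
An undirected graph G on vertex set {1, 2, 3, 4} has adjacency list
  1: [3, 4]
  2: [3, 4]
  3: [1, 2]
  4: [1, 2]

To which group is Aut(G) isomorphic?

Z_2^2 ⋊ S_2

G is 2-regular and bipartite on 2^2 = 4 vertices with girth 4; it is the hypercube graph Q_2. The symmetry group of the 2-cube is the hyperoctahedral group B_2 = Z_2 ≀ S_2, of order 2^2·2! = 8.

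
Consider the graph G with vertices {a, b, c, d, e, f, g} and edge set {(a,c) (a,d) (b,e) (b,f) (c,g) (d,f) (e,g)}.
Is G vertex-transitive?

Yes

G is 2-regular and connected on 7 vertices, i.e. the cycle C_7. C_7 has 7 rotations and 7 reflections, so Aut(C_7) ≅ D_7 of order 14. Under this action every vertex can be carried to every other, so G is vertex-transitive.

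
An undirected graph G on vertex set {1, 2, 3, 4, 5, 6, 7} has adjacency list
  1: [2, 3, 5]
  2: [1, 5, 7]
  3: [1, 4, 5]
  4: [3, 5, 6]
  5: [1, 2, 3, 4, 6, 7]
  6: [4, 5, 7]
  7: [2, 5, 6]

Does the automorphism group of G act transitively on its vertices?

No

Vertex 5 is the only vertex of degree 6, so every automorphism fixes it; G is not vertex-transitive.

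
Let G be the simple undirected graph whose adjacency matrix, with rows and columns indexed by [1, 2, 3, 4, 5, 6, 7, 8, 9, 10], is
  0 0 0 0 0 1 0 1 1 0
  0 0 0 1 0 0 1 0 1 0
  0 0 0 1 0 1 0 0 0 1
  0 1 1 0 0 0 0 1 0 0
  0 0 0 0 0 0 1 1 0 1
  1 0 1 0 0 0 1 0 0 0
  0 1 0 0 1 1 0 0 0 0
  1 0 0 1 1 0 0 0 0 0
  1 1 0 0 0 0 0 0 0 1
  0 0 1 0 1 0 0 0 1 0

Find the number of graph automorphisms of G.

120

G is 3-regular on 10 vertices with no triangles and no 4-cycles (girth 5): this is the Petersen graph. Viewing the Petersen graph as the Kneser graph K(5,2) — vertices are 2-subsets of {1,…,5}, edges join disjoint pairs — its automorphisms are exactly the permutations of the 5-element set, so Aut ≅ S_5 of order 120.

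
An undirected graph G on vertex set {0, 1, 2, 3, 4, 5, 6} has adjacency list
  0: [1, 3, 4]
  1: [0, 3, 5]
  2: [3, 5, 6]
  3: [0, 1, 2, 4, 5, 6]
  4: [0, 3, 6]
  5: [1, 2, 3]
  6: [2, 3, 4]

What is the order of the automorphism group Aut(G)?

Vertex 3 is the unique vertex of degree 6; the remaining 6 vertices each have degree 3 and induce a cycle, so G is the wheel on 7 vertices with hub 3. With the hub fixed, the remaining symmetry is that of the rim cycle C_6, giving the dihedral group D_6.

12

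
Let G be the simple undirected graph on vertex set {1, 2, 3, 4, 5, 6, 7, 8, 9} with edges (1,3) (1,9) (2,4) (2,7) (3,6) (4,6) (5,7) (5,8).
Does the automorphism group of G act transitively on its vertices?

Automorphisms preserve degree, but G has vertices of degree 1 and vertices of degree 2; no automorphism maps one to the other, so G is not vertex-transitive.

No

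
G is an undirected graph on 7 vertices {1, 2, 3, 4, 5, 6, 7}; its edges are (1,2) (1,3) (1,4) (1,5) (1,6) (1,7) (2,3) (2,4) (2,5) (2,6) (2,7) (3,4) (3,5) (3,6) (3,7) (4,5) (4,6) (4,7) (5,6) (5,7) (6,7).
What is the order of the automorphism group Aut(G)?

All 7 vertices are pairwise adjacent: G = K_7. Any permutation of the 7 vertices preserves K_7, so Aut(K_7) = S_7 of order 7! = 5040.

5040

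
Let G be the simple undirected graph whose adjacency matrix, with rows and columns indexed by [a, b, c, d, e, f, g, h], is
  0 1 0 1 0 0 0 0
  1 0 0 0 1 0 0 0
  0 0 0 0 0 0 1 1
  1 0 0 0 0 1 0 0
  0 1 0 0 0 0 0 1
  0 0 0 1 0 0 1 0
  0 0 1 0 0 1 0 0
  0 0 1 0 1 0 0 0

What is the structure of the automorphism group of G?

D_8

Every vertex has degree 2 and the graph is connected, so G is the 8-cycle C_8. The automorphisms of the 8-cycle are exactly the symmetries of a regular 8-gon: the dihedral group D_8, |D_8| = 16.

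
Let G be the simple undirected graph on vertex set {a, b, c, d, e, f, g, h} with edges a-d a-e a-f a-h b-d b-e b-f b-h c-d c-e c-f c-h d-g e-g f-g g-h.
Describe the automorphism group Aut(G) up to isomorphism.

S_4 ≀ Z_2

G is 4-regular and bipartite with parts {a, b, c, g} and {d, e, f, h} (each part is independent and every cross-pair is an edge), so G = K_{4,4}. Each part can be permuted independently (S_4 × S_4) and the two equal-size parts can also be swapped, giving (S_4 × S_4) ⋊ Z_2 of order 2·(4!)² = 1152.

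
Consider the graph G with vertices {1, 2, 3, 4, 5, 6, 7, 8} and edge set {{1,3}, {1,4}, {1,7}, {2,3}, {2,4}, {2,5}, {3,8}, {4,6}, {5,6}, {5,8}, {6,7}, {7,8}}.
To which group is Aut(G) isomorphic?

G is 3-regular and bipartite on 2^3 = 8 vertices with girth 4; it is the hypercube graph Q_3. Aut(Q_3) consists of the signed permutations of the 3 coordinate axes: 3! permutations times 2^3 sign flips, so |Aut| = 2^3·3! = 48.

Z_2^3 ⋊ S_3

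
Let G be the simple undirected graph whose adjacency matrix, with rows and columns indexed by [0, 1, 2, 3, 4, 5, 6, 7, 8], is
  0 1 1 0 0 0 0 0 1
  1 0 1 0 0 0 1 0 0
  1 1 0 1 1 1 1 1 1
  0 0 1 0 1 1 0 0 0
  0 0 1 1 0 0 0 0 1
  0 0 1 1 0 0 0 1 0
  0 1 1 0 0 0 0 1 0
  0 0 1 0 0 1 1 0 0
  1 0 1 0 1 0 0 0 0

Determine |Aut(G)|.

16

Vertex 2 is the unique vertex of degree 8; the remaining 8 vertices each have degree 3 and induce a cycle, so G is the wheel on 9 vertices with hub 2. With the hub fixed, the remaining symmetry is that of the rim cycle C_8, giving the dihedral group D_8.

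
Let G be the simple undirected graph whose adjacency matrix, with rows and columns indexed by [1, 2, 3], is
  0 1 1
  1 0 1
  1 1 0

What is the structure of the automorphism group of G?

S_3

All 3 vertices are pairwise adjacent: G = K_3. Every bijection on the vertex set is an automorphism of K_3; hence Aut(K_3) ≅ S_3, order 6.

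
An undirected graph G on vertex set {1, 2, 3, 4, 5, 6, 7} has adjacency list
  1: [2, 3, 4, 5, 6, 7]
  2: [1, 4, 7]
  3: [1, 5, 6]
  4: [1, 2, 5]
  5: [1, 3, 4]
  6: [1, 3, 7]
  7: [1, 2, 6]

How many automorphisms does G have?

Vertex 1 is the unique vertex of degree 6; the remaining 6 vertices each have degree 3 and induce a cycle, so G is the wheel on 7 vertices with hub 1. With the hub fixed, the remaining symmetry is that of the rim cycle C_6, giving the dihedral group D_6.

12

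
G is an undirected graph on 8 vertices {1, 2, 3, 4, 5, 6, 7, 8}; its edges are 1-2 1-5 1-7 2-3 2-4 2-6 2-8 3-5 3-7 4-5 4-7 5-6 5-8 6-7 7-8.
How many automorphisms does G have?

720

The vertices split by degree into {2, 5, 7} (degree 5) and {1, 3, 4, 6, 8} (degree 3); every edge runs between the two parts, so G is the complete bipartite graph K_{3,5}. Automorphisms preserve the bipartition setwise (since the parts differ in size) and act as S_5 × S_3 within it; |Aut| = 720.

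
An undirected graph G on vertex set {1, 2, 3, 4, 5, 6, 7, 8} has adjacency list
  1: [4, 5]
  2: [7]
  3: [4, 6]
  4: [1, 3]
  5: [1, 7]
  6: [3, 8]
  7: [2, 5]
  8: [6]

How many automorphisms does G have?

2

The degree sequence is [2, 1, 2, 2, 2, 2, 2, 1]; the two degree-1 vertices 2 and 8 are the ends of a path, so G = P_8. A path has exactly one nontrivial symmetry — reversal — giving Aut(G) of order 2.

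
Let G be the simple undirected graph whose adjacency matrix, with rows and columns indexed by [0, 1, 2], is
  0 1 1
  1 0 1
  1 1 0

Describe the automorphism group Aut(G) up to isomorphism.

S_3

Every vertex has degree 2, so G is the complete graph K_3. Any permutation of the 3 vertices preserves K_3, so Aut(K_3) = S_3 of order 3! = 6.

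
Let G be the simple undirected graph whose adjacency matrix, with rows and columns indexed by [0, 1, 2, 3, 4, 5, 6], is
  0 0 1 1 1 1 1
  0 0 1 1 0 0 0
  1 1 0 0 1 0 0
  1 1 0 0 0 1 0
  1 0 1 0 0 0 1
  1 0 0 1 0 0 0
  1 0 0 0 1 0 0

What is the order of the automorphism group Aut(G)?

The degree sequence is [5, 2, 3, 3, 3, 2, 2]. Checking the degree-preserving permutations of the vertex set shows that none except the identity preserves every edge, so Aut(G) is trivial.

1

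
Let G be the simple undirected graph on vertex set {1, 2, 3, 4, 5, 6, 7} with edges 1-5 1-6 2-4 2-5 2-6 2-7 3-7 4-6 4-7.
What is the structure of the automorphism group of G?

Degrees alone do not determine every vertex (e.g. 1 and 5 both have degree 2), but their neighbour-degree multisets differ: N(1) has degrees [2, 3] while N(5) has degrees [2, 4]. Repeating this refinement separates all vertices, so the only automorphism is the identity.

the trivial group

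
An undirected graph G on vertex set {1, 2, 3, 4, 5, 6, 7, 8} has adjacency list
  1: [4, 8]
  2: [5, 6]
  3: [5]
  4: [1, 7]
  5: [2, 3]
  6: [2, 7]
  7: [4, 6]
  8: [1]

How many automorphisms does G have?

2

The degree sequence is [2, 2, 1, 2, 2, 2, 2, 1]; the two degree-1 vertices 3 and 8 are the ends of a path, so G = P_8. The only nontrivial automorphism of a path is the end-to-end reflection, so Aut(G) ≅ Z_2.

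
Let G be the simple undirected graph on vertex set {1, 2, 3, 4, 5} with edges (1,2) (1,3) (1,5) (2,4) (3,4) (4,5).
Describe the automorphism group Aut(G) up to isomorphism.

S_3 × S_2

The vertices split by degree into {1, 4} (degree 3) and {2, 3, 5} (degree 2); every edge runs between the two parts, so G is the complete bipartite graph K_{2,3}. The parts have unequal sizes, so no automorphism swaps them; each part is permuted independently, giving S_3 × S_2 of order 3!·2! = 12.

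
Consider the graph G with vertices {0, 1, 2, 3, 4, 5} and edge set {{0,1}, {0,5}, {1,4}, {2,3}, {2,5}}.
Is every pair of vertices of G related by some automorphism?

No

Automorphisms preserve degree, but G has vertices of degree 1 and vertices of degree 2; no automorphism maps one to the other, so G is not vertex-transitive.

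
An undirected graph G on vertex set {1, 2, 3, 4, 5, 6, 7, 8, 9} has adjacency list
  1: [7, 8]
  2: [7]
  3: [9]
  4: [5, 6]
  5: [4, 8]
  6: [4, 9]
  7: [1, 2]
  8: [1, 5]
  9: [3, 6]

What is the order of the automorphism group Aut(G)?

2

The degree sequence is [2, 1, 1, 2, 2, 2, 2, 2, 2]; the two degree-1 vertices 2 and 3 are the ends of a path, so G = P_9. The only nontrivial automorphism of a path is the end-to-end reflection, so Aut(G) ≅ Z_2.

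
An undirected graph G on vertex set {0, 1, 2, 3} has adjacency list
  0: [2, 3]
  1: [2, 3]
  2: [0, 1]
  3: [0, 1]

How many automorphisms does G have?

G is 2-regular and bipartite on 2^2 = 4 vertices with girth 4; it is the hypercube graph Q_2. The symmetry group of the 2-cube is the hyperoctahedral group B_2 = Z_2 ≀ S_2, of order 2^2·2! = 8.

8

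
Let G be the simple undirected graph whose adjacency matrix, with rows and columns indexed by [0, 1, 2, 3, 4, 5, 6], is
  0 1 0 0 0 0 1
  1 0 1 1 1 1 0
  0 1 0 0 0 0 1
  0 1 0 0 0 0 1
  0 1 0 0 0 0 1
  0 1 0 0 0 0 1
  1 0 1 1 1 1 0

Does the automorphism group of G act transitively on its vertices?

Automorphisms preserve degree, but G has vertices of degree 2 and vertices of degree 5; no automorphism maps one to the other, so G is not vertex-transitive.

No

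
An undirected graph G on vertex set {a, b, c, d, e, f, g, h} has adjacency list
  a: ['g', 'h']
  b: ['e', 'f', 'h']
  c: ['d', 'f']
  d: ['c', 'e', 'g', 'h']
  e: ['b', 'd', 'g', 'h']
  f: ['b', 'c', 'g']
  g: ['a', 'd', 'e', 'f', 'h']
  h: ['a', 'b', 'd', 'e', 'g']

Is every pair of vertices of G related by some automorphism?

No

Automorphisms preserve degree, but G has vertices of degree 2 and vertices of degree 5; no automorphism maps one to the other, so G is not vertex-transitive.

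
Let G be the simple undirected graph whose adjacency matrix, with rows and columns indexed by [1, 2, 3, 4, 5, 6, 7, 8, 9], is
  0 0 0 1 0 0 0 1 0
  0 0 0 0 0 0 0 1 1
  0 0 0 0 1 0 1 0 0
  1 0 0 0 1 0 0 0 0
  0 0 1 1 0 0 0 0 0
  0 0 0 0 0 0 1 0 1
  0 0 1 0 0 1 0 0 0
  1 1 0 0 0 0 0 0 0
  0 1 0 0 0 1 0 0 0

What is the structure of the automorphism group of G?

G is 2-regular and connected on 9 vertices, i.e. the cycle C_9. C_9 has 9 rotations and 9 reflections, so Aut(C_9) ≅ D_9 of order 18.

the dihedral group of order 18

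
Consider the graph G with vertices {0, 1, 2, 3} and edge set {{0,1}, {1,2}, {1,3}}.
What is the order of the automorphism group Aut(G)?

Vertex 1 has degree 3 and every other vertex has degree 1, so G is the star K_{1,3} with centre 1. The 3 leaves are pairwise interchangeable while the centre is fixed, giving Aut(G) = S_3.

6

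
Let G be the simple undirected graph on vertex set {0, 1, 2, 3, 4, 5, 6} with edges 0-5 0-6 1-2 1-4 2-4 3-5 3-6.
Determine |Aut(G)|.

48

G has two connected components, {0, 3, 5, 6} and {1, 2, 4}; each is 2-regular, so G = C_4 ⊔ C_3. The components are non-isomorphic (different sizes), so Aut(G) = Aut(C_4) × Aut(C_3) = D_4 × D_3 of order 8·6 = 48.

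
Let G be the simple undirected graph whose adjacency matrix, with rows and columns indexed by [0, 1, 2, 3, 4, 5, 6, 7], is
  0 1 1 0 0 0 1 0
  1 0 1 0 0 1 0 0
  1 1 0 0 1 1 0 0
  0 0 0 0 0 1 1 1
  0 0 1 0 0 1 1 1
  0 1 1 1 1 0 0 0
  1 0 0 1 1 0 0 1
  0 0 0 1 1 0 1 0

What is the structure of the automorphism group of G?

The degree sequence is [3, 3, 4, 3, 4, 4, 4, 3]. Checking the degree-preserving permutations of the vertex set shows that none except the identity preserves every edge, so Aut(G) is trivial.

{e}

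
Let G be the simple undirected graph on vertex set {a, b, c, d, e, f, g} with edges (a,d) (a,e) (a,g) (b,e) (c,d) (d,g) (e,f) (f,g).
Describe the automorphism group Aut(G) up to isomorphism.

The degree sequence is [3, 1, 1, 3, 3, 2, 3]. Checking the degree-preserving permutations of the vertex set shows that none except the identity preserves every edge, so Aut(G) is trivial.

1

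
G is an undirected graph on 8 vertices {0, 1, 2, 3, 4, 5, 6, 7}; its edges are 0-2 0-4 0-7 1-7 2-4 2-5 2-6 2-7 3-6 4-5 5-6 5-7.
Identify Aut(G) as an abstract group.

The degree sequence is [3, 1, 5, 1, 3, 4, 3, 4]. Checking the degree-preserving permutations of the vertex set shows that none except the identity preserves every edge, so Aut(G) is trivial.

the trivial group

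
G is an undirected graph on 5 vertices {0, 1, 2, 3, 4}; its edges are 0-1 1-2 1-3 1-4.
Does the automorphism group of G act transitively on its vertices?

No

Vertex 1 is the only vertex of degree 4, so every automorphism fixes it; G is not vertex-transitive.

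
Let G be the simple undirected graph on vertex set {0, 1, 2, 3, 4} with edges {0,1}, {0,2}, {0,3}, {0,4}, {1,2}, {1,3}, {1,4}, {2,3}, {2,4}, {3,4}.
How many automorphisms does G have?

120

All 5 vertices are pairwise adjacent: G = K_5. Any permutation of the 5 vertices preserves K_5, so Aut(K_5) = S_5 of order 5! = 120.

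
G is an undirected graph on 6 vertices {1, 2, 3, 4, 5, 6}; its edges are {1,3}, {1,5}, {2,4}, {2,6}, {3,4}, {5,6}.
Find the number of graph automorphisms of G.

12

Every vertex has degree 2 and the graph is connected, so G is the 6-cycle C_6. C_6 has 6 rotations and 6 reflections, so Aut(C_6) ≅ D_6 of order 12.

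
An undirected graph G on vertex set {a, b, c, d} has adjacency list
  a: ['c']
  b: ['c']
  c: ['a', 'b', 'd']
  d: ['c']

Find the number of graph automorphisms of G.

6

Vertex c has degree 3 and every other vertex has degree 1, so G is the star K_{1,3} with centre c. Any automorphism fixes the centre and permutes the 3 leaves freely, so Aut(G) ≅ S_3 of order 3! = 6.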